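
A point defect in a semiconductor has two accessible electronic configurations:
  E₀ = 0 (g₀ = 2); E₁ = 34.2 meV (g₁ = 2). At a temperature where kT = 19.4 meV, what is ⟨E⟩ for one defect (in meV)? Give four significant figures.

Eᵢ/kT = 0, 1.76289.
Z = Σ gᵢe^(−Eᵢ/kT) = 2·e^(−0) + 2·e^(−1.76289) = 2.00000 + 0.343097 = 2.34310.
⟨E⟩ = Σ Eᵢ gᵢe^(−Eᵢ/kT) / Z = (0·2.00000 + 34.2·0.343097) / 2.34310 = 5.008 meV.

5.008 meV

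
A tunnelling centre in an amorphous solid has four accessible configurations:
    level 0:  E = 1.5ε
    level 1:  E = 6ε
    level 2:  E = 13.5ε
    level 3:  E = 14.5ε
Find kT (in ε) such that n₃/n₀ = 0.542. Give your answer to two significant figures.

21 ε

n₃/n₀ = exp[−(E₃−E₀)/kT] = 0.542.
⇒ (E₃−E₀)/kT = ln(1/0.542) = ln(1.845) = 0.6125.
kT = 13.0ε / 0.6125 = 21 ε.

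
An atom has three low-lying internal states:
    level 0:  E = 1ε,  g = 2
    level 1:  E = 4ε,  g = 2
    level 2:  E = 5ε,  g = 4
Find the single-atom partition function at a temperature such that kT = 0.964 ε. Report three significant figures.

Eᵢ/kT = 1.0373, 4.1494, 5.1867.
Z = Σ gᵢe^(−Eᵢ/kT) = 2·e^(−1.0373) + 2·e^(−4.1494) + 4·e^(−5.1867) = 0.70882 + 0.031548 + 0.022362 = 0.76273.

Z = 0.763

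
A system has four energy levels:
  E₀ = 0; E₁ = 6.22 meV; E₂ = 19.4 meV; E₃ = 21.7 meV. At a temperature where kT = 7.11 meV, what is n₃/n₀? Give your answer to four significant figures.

0.04726

n₃/n₀ = exp[−(E₃−E₀)/kT] = exp(−(21.7 meV)/(7.11 meV)) = exp(-3.05204) = 0.04726.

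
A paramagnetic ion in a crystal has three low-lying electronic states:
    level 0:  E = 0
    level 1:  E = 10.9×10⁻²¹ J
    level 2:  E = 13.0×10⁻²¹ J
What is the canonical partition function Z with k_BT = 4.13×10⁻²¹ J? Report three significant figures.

Eᵢ/kT = 0, 2.6392, 3.1477.
Z = Σ e^(−Eᵢ/kT) = e^(−0) + e^(−2.6392) + e^(−3.1477) = 1.0000 + 0.071418 + 0.042951 = 1.1144.

Z = 1.11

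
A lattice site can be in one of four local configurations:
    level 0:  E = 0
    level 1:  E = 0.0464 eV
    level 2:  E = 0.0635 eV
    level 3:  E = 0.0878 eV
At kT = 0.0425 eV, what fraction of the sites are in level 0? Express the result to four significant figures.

0.5928

Eᵢ/kT = 0, 1.09176, 1.49412, 2.06588.
Z = Σ e^(−Eᵢ/kT) = e^(−0) + e^(−1.09176) + e^(−1.49412) + e^(−2.06588) = 1.00000 + 0.335625 + 0.224446 + 0.126707 = 1.68678.
P₀ = e^(−E₀/kT) / Z = 1.00000/1.68678 = 0.5928.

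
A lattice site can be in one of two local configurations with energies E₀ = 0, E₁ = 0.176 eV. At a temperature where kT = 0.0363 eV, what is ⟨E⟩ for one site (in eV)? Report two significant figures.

0.0014 eV

Eᵢ/kT = 0, 4.848.
Z = Σ e^(−Eᵢ/kT) = e^(−0) + e^(−4.848) = 1.000 + 0.007844 = 1.008.
⟨E⟩ = Σ Eᵢ e^(−Eᵢ/kT) / Z = (0·1.000 + 0.176·0.007844) / 1.008 = 0.0014 eV.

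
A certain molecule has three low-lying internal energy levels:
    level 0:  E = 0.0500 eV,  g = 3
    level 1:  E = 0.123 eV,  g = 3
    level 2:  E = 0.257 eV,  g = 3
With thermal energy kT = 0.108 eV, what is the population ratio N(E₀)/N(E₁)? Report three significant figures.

1.97

n₀/n₁ = (g₀/g₁) exp[−(E₀−E₁)/kT] = (3/3) × exp(−(-0.0730 eV)/(0.108 eV)) = (3/3) × exp(0.67593) = 1.97.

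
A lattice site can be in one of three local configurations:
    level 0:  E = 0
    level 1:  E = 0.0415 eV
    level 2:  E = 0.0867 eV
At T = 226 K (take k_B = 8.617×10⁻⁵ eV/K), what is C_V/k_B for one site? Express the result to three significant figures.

k_BT = 8.617×10⁻⁵ × 226 K = 0.019474 eV.
Eᵢ/kT = 0, 2.1310, 4.4521.
Z = Σ e^(−Eᵢ/kT) = e^(−0) + e^(−2.1310) + e^(−4.4521) = 1.0000 + 0.11872 + 0.011654 = 1.1304.
⟨E⟩ = 0.0052524 eV, ⟨E²⟩ = 0.00025838 eV².
C_V/k_B = (⟨E²⟩ − ⟨E⟩²)/(kT)² = (0.00025838 − 0.000027588)/0.00037924 = 0.609.

0.609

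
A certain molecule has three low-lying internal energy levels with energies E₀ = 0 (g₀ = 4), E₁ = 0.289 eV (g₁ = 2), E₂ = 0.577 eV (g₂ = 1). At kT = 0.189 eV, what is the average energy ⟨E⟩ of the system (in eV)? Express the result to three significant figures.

Eᵢ/kT = 0, 1.5291, 3.0529.
Z = Σ gᵢe^(−Eᵢ/kT) = 4·e^(−0) + 2·e^(−1.5291) + 1·e^(−3.0529) = 4.0000 + 0.43346 + 0.047222 = 4.4807.
⟨E⟩ = Σ Eᵢ gᵢe^(−Eᵢ/kT) / Z = (0·4.0000 + 0.289·0.43346 + 0.577·0.047222) / 4.4807 = 0.0340 eV.

0.0340 eV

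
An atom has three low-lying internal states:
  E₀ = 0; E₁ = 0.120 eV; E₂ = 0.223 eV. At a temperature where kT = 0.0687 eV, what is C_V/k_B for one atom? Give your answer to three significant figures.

Eᵢ/kT = 0, 1.7467, 3.2460.
Z = Σ e^(−Eᵢ/kT) = e^(−0) + e^(−1.7467) + e^(−3.2460) = 1.0000 + 0.17435 + 0.038930 = 1.2133.
⟨E⟩ = 0.024399 eV, ⟨E²⟩ = 0.0036649 eV².
C_V/k_B = (⟨E²⟩ − ⟨E⟩²)/(kT)² = (0.0036649 − 0.00059531)/0.0047197 = 0.650.

0.650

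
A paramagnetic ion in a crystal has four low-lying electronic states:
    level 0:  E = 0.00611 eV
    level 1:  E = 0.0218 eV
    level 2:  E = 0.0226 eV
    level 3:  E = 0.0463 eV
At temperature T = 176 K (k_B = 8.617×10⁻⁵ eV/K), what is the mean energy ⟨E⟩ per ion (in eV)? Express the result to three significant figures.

0.0140 eV

k_BT = 8.617×10⁻⁵ × 176 K = 0.015166 eV.
Eᵢ/kT = 0.40287, 1.4374, 1.4902, 3.0529.
Z = Σ e^(−Eᵢ/kT) = e^(−0.40287) + e^(−1.4374) + e^(−1.4902) + e^(−3.0529) = 0.66840 + 0.23754 + 0.22533 + 0.047222 = 1.1785.
⟨E⟩ = Σ Eᵢ e^(−Eᵢ/kT) / Z = (0.00611·0.66840 + 0.0218·0.23754 + 0.0226·0.22533 + 0.0463·0.047222) / 1.1785 = 0.0140 eV.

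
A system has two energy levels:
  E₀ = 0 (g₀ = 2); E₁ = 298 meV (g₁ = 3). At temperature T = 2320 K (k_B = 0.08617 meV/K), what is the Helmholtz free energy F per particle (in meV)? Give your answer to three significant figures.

k_BT = 0.08617 × 2320 K = 199.91 meV.
Eᵢ/kT = 0, 1.4907.
Z = Σ gᵢe^(−Eᵢ/kT) = 2·e^(−0) + 3·e^(−1.4907) = 2.0000 + 0.67564 = 2.6756.
F = −kT ln Z = −199.91 × ln(2.6756) = −199.91 × 0.98417 = -197 meV.

-197 meV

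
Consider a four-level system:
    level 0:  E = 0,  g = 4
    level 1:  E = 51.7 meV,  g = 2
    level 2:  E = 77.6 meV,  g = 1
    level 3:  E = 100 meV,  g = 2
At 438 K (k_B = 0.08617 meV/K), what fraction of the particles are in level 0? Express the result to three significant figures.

k_BT = 0.08617 × 438 K = 37.742 meV.
Eᵢ/kT = 0, 1.3698, 2.0561, 2.6496.
Z = Σ gᵢe^(−Eᵢ/kT) = 4·e^(−0) + 2·e^(−1.3698) + 1·e^(−2.0561) + 2·e^(−2.6496) = 4.0000 + 0.50832 + 0.12795 + 0.14136 = 4.7776.
P₀ = g₀ e^(−E₀/kT) / Z = 4.0000/4.7776 = 0.837.

0.837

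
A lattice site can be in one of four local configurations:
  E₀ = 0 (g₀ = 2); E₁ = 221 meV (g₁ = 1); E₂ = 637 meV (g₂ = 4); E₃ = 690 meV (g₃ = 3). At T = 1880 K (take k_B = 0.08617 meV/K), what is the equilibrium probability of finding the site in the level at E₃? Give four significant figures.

0.01784

k_BT = 0.08617 × 1880 K = 162.000 meV.
Eᵢ/kT = 0, 1.36420, 3.93210, 4.25926.
Z = Σ gᵢe^(−Eᵢ/kT) = 2·e^(−0) + 1·e^(−1.36420) + 4·e^(−3.93210) + 3·e^(−4.25926) = 2.00000 + 0.255585 + 0.0784099 + 0.0423983 = 2.37639.
P₃ = g₃ e^(−E₃/kT) / Z = 0.0423983/2.37639 = 0.01784.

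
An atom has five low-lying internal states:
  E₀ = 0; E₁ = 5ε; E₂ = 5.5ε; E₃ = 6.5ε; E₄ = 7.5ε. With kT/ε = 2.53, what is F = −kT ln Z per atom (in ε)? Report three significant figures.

-0.816 ε

Eᵢ/kT = 0, 1.9763, 2.1739, 2.5692, 2.9644.
Z = Σ e^(−Eᵢ/kT) = e^(−0) + e^(−1.9763) + e^(−2.1739) + e^(−2.5692) + e^(−2.9644) = 1.0000 + 0.13858 + 0.11373 + 0.076597 + 0.051591 = 1.3805.
F = −kT ln Z = −2.53 × ln(1.3805) = −2.53 × 0.32245 = -0.816 ε.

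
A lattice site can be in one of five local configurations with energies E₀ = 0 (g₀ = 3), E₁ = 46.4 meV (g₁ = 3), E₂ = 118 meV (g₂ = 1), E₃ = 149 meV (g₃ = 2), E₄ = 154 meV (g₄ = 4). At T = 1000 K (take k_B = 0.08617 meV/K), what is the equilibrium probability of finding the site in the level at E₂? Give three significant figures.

k_BT = 0.08617 × 1000 K = 86.170 meV.
Eᵢ/kT = 0, 0.53847, 1.3694, 1.7291, 1.7872.
Z = Σ gᵢe^(−Eᵢ/kT) = 3·e^(−0) + 3·e^(−0.53847) + 1·e^(−1.3694) + 2·e^(−1.7291) + 4·e^(−1.7872) = 3.0000 + 1.7509 + 0.25426 + 0.35489 + 0.66971 = 6.0298.
P₂ = g₂ e^(−E₂/kT) / Z = 0.25426/6.0298 = 0.0422.

0.0422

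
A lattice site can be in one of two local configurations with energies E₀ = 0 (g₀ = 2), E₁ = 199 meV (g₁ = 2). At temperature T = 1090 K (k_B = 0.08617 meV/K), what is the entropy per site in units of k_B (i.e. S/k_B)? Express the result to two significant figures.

k_BT = 0.08617 × 1090 K = 93.93 meV.
Eᵢ/kT = 0, 2.119.
Z = Σ gᵢe^(−Eᵢ/kT) = 2·e^(−0) + 2·e^(−2.119) = 2.000 + 0.2403 = 2.240.
⟨E⟩ = Σ EᵢPᵢ = 21.35 meV.
S/k_B = ln Z + ⟨E⟩/kT = ln(2.240) + 21.35/93.93 = 0.8065 + 0.2273 = 1.0.

1.0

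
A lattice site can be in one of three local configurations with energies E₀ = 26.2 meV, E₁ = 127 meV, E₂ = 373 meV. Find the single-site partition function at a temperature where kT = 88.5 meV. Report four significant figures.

Z = 0.9966

Eᵢ/kT = 0.296045, 1.43503, 4.21469.
Z = Σ e^(−Eᵢ/kT) = e^(−0.296045) + e^(−1.43503) + e^(−4.21469) = 0.743754 + 0.238108 + 0.0147769 = 0.996639.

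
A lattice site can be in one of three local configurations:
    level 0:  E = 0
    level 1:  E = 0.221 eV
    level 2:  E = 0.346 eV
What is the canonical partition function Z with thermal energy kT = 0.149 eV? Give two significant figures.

Eᵢ/kT = 0, 1.483, 2.322.
Z = Σ e^(−Eᵢ/kT) = e^(−0) + e^(−1.483) + e^(−2.322) = 1.000 + 0.2270 + 0.09808 = 1.325.

Z = 1.3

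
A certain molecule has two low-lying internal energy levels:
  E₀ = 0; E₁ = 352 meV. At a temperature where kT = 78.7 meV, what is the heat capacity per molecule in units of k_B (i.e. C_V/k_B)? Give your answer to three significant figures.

Eᵢ/kT = 0, 4.4727.
Z = Σ e^(−Eᵢ/kT) = e^(−0) + e^(−4.4727) = 1.0000 + 0.011416 = 1.0114.
⟨E⟩ = 3.9731 meV, ⟨E²⟩ = 1398.5 meV².
C_V/k_B = (⟨E²⟩ − ⟨E⟩²)/(kT)² = (1398.5 − 15.786)/6193.7 = 0.223.

0.223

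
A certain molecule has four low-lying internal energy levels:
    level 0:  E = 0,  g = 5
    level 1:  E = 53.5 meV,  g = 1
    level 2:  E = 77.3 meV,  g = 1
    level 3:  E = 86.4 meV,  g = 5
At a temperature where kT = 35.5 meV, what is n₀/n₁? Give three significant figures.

n₀/n₁ = (g₀/g₁) exp[−(E₀−E₁)/kT] = (5/1) × exp(−(-53.5 meV)/(35.5 meV)) = (5/1) × exp(1.5070) = 22.6.

22.6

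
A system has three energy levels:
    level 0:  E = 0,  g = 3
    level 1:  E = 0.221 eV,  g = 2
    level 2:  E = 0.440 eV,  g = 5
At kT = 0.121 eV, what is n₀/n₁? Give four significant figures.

n₀/n₁ = (g₀/g₁) exp[−(E₀−E₁)/kT] = (3/2) × exp(−(-0.221 eV)/(0.121 eV)) = (3/2) × exp(1.82645) = 9.318.

9.318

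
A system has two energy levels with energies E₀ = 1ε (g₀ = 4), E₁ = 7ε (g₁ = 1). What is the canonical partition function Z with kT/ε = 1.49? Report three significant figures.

Z = 2.05

Eᵢ/kT = 0.67114, 4.6980.
Z = Σ gᵢe^(−Eᵢ/kT) = 4·e^(−0.67114) + 1·e^(−4.6980) = 2.0445 + 0.0091135 = 2.0536.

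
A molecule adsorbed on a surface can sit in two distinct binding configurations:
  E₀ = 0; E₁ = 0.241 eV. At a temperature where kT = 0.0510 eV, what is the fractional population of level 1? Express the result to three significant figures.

0.00879

Eᵢ/kT = 0, 4.7255.
Z = Σ e^(−Eᵢ/kT) = e^(−0) + e^(−4.7255) = 1.0000 + 0.0088663 = 1.0089.
P₁ = e^(−E₁/kT) / Z = 0.0088663/1.0089 = 0.00879.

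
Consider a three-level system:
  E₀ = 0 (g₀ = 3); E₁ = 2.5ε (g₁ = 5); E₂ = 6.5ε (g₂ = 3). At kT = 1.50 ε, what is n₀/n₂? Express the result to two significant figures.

n₀/n₂ = (g₀/g₂) exp[−(E₀−E₂)/kT] = (3/3) × exp(−(-6.5ε)/(1.50ε)) = (3/3) × exp(4.333) = 76.

76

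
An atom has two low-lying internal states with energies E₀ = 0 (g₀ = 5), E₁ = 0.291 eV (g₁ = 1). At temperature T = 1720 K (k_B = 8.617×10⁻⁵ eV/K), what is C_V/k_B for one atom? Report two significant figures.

0.10

k_BT = 8.617×10⁻⁵ × 1720 K = 0.1482 eV.
Eᵢ/kT = 0, 1.964.
Z = Σ gᵢe^(−Eᵢ/kT) = 5·e^(−0) + 1·e^(−1.964) = 5.000 + 0.1403 = 5.140.
⟨E⟩ = 0.007943 eV, ⟨E²⟩ = 0.002311 eV².
C_V/k_B = (⟨E²⟩ − ⟨E⟩²)/(kT)² = (0.002311 − 0.00006309)/0.02196 = 0.10.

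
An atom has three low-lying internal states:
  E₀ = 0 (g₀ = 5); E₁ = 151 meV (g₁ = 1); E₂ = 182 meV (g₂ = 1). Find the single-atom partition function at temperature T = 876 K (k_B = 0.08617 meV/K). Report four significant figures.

Z = 5.225

k_BT = 0.08617 × 876 K = 75.4849 meV.
Eᵢ/kT = 0, 2.00040, 2.41108.
Z = Σ gᵢe^(−Eᵢ/kT) = 5·e^(−0) + 1·e^(−2.00040) + 1·e^(−2.41108) = 5.00000 + 0.135281 + 0.0897183 = 5.22500.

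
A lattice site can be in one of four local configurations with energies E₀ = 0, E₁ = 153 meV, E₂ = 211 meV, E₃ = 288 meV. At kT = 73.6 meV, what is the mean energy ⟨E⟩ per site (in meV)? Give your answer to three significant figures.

Eᵢ/kT = 0, 2.0788, 2.8668, 3.9130.
Z = Σ e^(−Eᵢ/kT) = e^(−0) + e^(−2.0788) + e^(−2.8668) + e^(−3.9130) = 1.0000 + 0.12508 + 0.056881 + 0.019980 = 1.2019.
⟨E⟩ = Σ Eᵢ e^(−Eᵢ/kT) / Z = (0·1.0000 + 153·0.12508 + 211·0.056881 + 288·0.019980) / 1.2019 = 30.7 meV.

30.7 meV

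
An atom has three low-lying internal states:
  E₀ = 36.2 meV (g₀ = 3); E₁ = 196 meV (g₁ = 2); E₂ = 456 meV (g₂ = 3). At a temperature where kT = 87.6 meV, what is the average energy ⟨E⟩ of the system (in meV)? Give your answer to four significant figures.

Eᵢ/kT = 0.413242, 2.23744, 5.20548.
Z = Σ gᵢe^(−Eᵢ/kT) = 3·e^(−0.413242) + 2·e^(−2.23744) + 3·e^(−5.20548) = 1.98451 + 0.213463 + 0.0164592 = 2.21443.
⟨E⟩ = Σ Eᵢ gᵢe^(−Eᵢ/kT) / Z = (36.2·1.98451 + 196·0.213463 + 456·0.0164592) / 2.21443 = 54.72 meV.

54.72 meV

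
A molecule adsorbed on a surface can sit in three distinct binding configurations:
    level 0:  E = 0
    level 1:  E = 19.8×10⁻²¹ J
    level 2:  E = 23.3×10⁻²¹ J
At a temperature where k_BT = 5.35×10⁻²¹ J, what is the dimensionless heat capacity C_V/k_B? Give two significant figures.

0.54

Eᵢ/kT = 0, 3.701, 4.355.
Z = Σ e^(−Eᵢ/kT) = e^(−0) + e^(−3.701) + e^(−4.355) = 1.000 + 0.02470 + 0.01284 = 1.038.
⟨E⟩ = 0.7594, ⟨E²⟩ = 16.04.
C_V/k_B = (⟨E²⟩ − ⟨E⟩²)/(kT)² = (16.04 − 0.5767)/28.62 = 0.54.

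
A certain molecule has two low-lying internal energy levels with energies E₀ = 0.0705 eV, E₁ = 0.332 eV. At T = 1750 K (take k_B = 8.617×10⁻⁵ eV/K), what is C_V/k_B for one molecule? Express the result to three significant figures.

0.384

k_BT = 8.617×10⁻⁵ × 1750 K = 0.15080 eV.
Eᵢ/kT = 0.46751, 2.2016.
Z = Σ e^(−Eᵢ/kT) = e^(−0.46751) + e^(−2.2016) = 0.62656 + 0.11063 = 0.73719.
⟨E⟩ = 0.10974 eV, ⟨E²⟩ = 0.020766 eV².
C_V/k_B = (⟨E²⟩ − ⟨E⟩²)/(kT)² = (0.020766 − 0.012043)/0.022741 = 0.384.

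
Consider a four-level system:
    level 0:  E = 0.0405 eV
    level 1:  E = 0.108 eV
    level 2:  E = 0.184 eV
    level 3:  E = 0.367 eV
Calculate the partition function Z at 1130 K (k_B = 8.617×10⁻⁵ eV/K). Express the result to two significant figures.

k_BT = 8.617×10⁻⁵ × 1130 K = 0.09737 eV.
Eᵢ/kT = 0.4159, 1.109, 1.890, 3.769.
Z = Σ e^(−Eᵢ/kT) = e^(−0.4159) + e^(−1.109) + e^(−1.890) + e^(−3.769) = 0.6597 + 0.3299 + 0.1511 + 0.02308 = 1.164.

Z = 1.2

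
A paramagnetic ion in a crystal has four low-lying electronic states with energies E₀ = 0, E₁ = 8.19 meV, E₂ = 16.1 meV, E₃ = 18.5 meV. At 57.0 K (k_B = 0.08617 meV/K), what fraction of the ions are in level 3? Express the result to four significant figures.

0.01851

k_BT = 0.08617 × 57.0 K = 4.91169 meV.
Eᵢ/kT = 0, 1.66745, 3.27789, 3.76652.
Z = Σ e^(−Eᵢ/kT) = e^(−0) + e^(−1.66745) + e^(−3.27789) + e^(−3.76652) = 1.00000 + 0.188728 + 0.0377077 + 0.0231324 = 1.24957.
P₃ = e^(−E₃/kT) / Z = 0.0231324/1.24957 = 0.01851.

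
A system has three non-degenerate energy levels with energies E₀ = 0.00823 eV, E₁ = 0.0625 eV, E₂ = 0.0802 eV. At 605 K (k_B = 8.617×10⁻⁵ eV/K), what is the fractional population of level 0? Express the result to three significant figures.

0.623

k_BT = 8.617×10⁻⁵ × 605 K = 0.052133 eV.
Eᵢ/kT = 0.15787, 1.1989, 1.5384.
Z = Σ e^(−Eᵢ/kT) = e^(−0.15787) + e^(−1.1989) + e^(−1.5384) = 0.85396 + 0.30153 + 0.21472 = 1.3702.
P₀ = e^(−E₀/kT) / Z = 0.85396/1.3702 = 0.623.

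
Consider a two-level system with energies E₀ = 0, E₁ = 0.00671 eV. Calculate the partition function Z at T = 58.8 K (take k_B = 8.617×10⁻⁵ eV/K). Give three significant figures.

Z = 1.27

k_BT = 8.617×10⁻⁵ × 58.8 K = 0.0050668 eV.
Eᵢ/kT = 0, 1.3243.
Z = Σ e^(−Eᵢ/kT) = e^(−0) + e^(−1.3243) = 1.0000 + 0.26599 = 1.2660.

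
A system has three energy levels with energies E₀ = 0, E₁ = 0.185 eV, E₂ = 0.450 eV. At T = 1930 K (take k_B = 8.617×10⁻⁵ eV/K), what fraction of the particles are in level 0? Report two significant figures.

0.72

k_BT = 8.617×10⁻⁵ × 1930 K = 0.1663 eV.
Eᵢ/kT = 0, 1.112, 2.706.
Z = Σ e^(−Eᵢ/kT) = e^(−0) + e^(−1.112) + e^(−2.706) = 1.000 + 0.3289 + 0.06680 = 1.396.
P₀ = e^(−E₀/kT) / Z = 1.000/1.396 = 0.72.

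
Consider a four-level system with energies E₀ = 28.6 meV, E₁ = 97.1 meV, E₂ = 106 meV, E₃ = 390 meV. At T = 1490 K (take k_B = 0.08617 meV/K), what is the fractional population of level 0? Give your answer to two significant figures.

0.46

k_BT = 0.08617 × 1490 K = 128.4 meV.
Eᵢ/kT = 0.2227, 0.7562, 0.8255, 3.037.
Z = Σ e^(−Eᵢ/kT) = e^(−0.2227) + e^(−0.7562) + e^(−0.8255) + e^(−3.037) = 0.8004 + 0.4694 + 0.4380 + 0.04798 = 1.756.
P₀ = e^(−E₀/kT) / Z = 0.8004/1.756 = 0.46.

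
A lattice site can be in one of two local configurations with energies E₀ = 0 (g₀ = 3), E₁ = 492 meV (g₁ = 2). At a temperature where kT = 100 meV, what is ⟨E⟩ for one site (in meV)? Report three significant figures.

Eᵢ/kT = 0, 4.9200.
Z = Σ gᵢe^(−Eᵢ/kT) = 3·e^(−0) + 2·e^(−4.9200) = 3.0000 + 0.014598 = 3.0146.
⟨E⟩ = Σ Eᵢ gᵢe^(−Eᵢ/kT) / Z = (0·3.0000 + 492·0.014598) / 3.0146 = 2.38 meV.

2.38 meV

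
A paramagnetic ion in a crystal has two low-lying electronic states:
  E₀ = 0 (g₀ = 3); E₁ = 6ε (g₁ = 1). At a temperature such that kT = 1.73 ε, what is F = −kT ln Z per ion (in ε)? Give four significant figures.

-1.918 ε

Eᵢ/kT = 0, 3.46821.
Z = Σ gᵢe^(−Eᵢ/kT) = 3·e^(−0) + 1·e^(−3.46821) = 3.00000 + 0.0311728 = 3.03117.
F = −kT ln Z = −1.73 × ln(3.03117) = −1.73 × 1.10895 = -1.918 ε.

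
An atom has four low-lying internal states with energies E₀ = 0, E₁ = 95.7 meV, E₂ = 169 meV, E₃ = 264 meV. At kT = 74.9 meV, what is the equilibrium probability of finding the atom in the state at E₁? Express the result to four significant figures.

Eᵢ/kT = 0, 1.27770, 2.25634, 3.52470.
Z = Σ e^(−Eᵢ/kT) = e^(−0) + e^(−1.27770) + e^(−2.25634) + e^(−3.52470) = 1.00000 + 0.278678 + 0.104733 + 0.0294606 = 1.41287.
P₁ = e^(−E₁/kT) / Z = 0.278678/1.41287 = 0.1972.

0.1972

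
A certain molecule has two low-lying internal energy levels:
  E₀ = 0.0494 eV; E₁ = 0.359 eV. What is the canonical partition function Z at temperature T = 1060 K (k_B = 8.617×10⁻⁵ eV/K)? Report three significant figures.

k_BT = 8.617×10⁻⁵ × 1060 K = 0.091340 eV.
Eᵢ/kT = 0.54084, 3.9304.
Z = Σ e^(−Eᵢ/kT) = e^(−0.54084) + e^(−3.9304) = 0.58226 + 0.019636 = 0.60190.

Z = 0.602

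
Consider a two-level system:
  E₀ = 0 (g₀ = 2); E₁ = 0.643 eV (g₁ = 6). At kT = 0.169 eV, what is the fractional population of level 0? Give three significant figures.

Eᵢ/kT = 0, 3.8047.
Z = Σ gᵢe^(−Eᵢ/kT) = 2·e^(−0) + 6·e^(−3.8047) = 2.0000 + 0.13360 = 2.1336.
P₀ = g₀ e^(−E₀/kT) / Z = 2.0000/2.1336 = 0.937.

0.937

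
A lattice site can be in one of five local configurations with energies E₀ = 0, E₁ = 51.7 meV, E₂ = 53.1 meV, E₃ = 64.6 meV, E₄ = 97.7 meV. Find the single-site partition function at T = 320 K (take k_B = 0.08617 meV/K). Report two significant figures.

k_BT = 0.08617 × 320 K = 27.57 meV.
Eᵢ/kT = 0, 1.875, 1.926, 2.343, 3.544.
Z = Σ e^(−Eᵢ/kT) = e^(−0) + e^(−1.875) + e^(−1.926) + e^(−2.343) + e^(−3.544) = 1.000 + 0.1534 + 0.1457 + 0.09604 + 0.02890 = 1.424.

Z = 1.4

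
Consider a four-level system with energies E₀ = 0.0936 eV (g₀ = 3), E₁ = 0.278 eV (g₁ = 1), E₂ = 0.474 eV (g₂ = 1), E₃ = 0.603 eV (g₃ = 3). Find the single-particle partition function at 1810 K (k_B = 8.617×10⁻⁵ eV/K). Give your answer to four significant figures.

k_BT = 8.617×10⁻⁵ × 1810 K = 0.155968 eV.
Eᵢ/kT = 0.600123, 1.78242, 3.03908, 3.86618.
Z = Σ gᵢe^(−Eᵢ/kT) = 3·e^(−0.600123) + 1·e^(−1.78242) + 1·e^(−3.03908) + 3·e^(−3.86618) = 1.64623 + 0.168231 + 0.0478789 + 0.0628146 = 1.92515.

Z = 1.925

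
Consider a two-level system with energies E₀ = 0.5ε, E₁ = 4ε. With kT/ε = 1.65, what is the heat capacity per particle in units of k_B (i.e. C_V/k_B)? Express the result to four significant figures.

0.4301

Eᵢ/kT = 0.303030, 2.42424.
Z = Σ e^(−Eᵢ/kT) = e^(−0.303030) + e^(−2.42424) = 0.738577 + 0.0885454 = 0.827122.
⟨E⟩ = 0.874684 ε, ⟨E²⟩ = 1.93608 ε².
C_V/k_B = (⟨E²⟩ − ⟨E⟩²)/(kT)² = (1.93608 − 0.765072)/2.72250 = 0.4301.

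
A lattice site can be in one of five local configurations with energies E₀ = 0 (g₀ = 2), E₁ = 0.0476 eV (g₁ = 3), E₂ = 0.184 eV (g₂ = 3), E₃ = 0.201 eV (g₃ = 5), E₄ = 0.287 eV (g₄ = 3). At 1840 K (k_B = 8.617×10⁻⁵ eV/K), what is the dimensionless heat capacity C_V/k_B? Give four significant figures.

0.3620

k_BT = 8.617×10⁻⁵ × 1840 K = 0.158553 eV.
Eᵢ/kT = 0, 0.300215, 1.16050, 1.26771, 1.81012.
Z = Σ gᵢe^(−Eᵢ/kT) = 2·e^(−0) + 3·e^(−0.300215) + 3·e^(−1.16050) + 5·e^(−1.26771) + 3·e^(−1.81012) = 2.00000 + 2.22198 + 0.939988 + 1.40738 + 0.490903 = 7.06025.
⟨E⟩ = 0.0995002 eV, ⟨E²⟩ = 0.0190012 eV².
C_V/k_B = (⟨E²⟩ − ⟨E⟩²)/(kT)² = (0.0190012 − 0.00990029)/0.0251391 = 0.3620.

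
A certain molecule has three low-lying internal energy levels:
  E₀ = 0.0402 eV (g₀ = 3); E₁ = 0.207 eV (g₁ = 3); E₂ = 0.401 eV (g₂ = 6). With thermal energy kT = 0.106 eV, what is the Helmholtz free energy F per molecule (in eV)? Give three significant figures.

Eᵢ/kT = 0.37925, 1.9528, 3.7830.
Z = Σ gᵢe^(−Eᵢ/kT) = 3·e^(−0.37925) + 3·e^(−1.9528) + 6·e^(−3.7830) = 2.0531 + 0.42563 + 0.13653 = 2.6153.
F = −kT ln Z = −0.106 × ln(2.6153) = −0.106 × 0.96138 = -0.102 eV.

-0.102 eV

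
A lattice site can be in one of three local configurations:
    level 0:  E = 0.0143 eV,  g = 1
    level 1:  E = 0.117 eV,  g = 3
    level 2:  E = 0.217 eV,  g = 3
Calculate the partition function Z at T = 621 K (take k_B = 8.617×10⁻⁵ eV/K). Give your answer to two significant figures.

k_BT = 8.617×10⁻⁵ × 621 K = 0.05351 eV.
Eᵢ/kT = 0.2672, 2.187, 4.055.
Z = Σ gᵢe^(−Eᵢ/kT) = 1·e^(−0.2672) + 3·e^(−2.187) + 3·e^(−4.055) = 0.7655 + 0.3368 + 0.05201 = 1.154.

Z = 1.2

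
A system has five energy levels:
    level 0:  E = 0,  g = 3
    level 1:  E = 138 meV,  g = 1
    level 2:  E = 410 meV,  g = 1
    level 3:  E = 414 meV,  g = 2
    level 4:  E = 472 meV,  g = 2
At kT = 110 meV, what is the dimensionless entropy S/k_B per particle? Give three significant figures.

Eᵢ/kT = 0, 1.2545, 3.7273, 3.7636, 4.2909.
Z = Σ gᵢe^(−Eᵢ/kT) = 3·e^(−0) + 1·e^(−1.2545) + 1·e^(−3.7273) + 2·e^(−3.7636) + 2·e^(−4.2909) = 3.0000 + 0.28522 + 0.024058 + 0.046400 + 0.027385 = 3.3831.
⟨E⟩ = Σ EᵢPᵢ = 24.049 meV.
S/k_B = ln Z + ⟨E⟩/kT = ln(3.3831) + 24.049/110 = 1.2188 + 0.21863 = 1.44.

1.44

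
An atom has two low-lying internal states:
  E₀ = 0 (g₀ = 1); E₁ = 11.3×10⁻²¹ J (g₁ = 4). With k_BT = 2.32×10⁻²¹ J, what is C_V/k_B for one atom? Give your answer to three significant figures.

0.685

Eᵢ/kT = 0, 4.8707.
Z = Σ gᵢe^(−Eᵢ/kT) = 1·e^(−0) + 4·e^(−4.8707) = 1.0000 + 0.030672 = 1.0307.
⟨E⟩ = 0.33627, ⟨E²⟩ = 3.7999.
C_V/k_B = (⟨E²⟩ − ⟨E⟩²)/(kT)² = (3.7999 − 0.11308)/5.3824 = 0.685.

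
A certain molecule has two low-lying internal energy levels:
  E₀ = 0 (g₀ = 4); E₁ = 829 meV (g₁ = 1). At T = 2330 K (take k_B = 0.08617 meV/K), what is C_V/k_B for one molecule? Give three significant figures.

0.0681

k_BT = 0.08617 × 2330 K = 200.78 meV.
Eᵢ/kT = 0, 4.1289.
Z = Σ gᵢe^(−Eᵢ/kT) = 4·e^(−0) + 1·e^(−4.1289) = 4.0000 + 0.016101 = 4.0161.
⟨E⟩ = 3.3236 meV, ⟨E²⟩ = 2755.2 meV².
C_V/k_B = (⟨E²⟩ − ⟨E⟩²)/(kT)² = (2755.2 − 11.046)/40313 = 0.0681.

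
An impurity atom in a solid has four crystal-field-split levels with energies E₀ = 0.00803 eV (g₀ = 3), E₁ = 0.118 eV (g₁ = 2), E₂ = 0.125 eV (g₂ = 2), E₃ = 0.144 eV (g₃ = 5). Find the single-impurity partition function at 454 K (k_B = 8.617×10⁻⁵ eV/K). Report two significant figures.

Z = 2.7

k_BT = 8.617×10⁻⁵ × 454 K = 0.03912 eV.
Eᵢ/kT = 0.2053, 3.016, 3.195, 3.681.
Z = Σ gᵢe^(−Eᵢ/kT) = 3·e^(−0.2053) + 2·e^(−3.016) + 2·e^(−3.195) + 5·e^(−3.681) = 2.443 + 0.09799 + 0.08193 + 0.1260 = 2.749.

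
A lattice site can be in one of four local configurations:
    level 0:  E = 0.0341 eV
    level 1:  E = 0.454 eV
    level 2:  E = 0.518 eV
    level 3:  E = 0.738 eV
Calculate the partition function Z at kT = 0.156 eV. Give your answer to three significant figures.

Eᵢ/kT = 0.21859, 2.9103, 3.3205, 4.7308.
Z = Σ e^(−Eᵢ/kT) = e^(−0.21859) + e^(−2.9103) + e^(−3.3205) + e^(−4.7308) = 0.80365 + 0.054459 + 0.036135 + 0.0088194 = 0.90306.

Z = 0.903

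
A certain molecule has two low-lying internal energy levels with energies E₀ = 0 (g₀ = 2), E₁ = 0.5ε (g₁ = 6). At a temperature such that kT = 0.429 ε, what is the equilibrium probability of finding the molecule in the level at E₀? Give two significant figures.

Eᵢ/kT = 0, 1.166.
Z = Σ gᵢe^(−Eᵢ/kT) = 2·e^(−0) + 6·e^(−1.166) = 2.000 + 1.870 = 3.870.
P₀ = g₀ e^(−E₀/kT) / Z = 2.000/3.870 = 0.52.

0.52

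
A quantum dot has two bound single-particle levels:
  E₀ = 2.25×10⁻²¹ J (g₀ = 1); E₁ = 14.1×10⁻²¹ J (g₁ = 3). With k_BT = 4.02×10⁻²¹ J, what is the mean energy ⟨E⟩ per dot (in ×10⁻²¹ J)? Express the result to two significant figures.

Eᵢ/kT = 0.5597, 3.507.
Z = Σ gᵢe^(−Eᵢ/kT) = 1·e^(−0.5597) + 3·e^(−3.507) = 0.5714 + 0.08996 = 0.6614.
⟨E⟩ = Σ Eᵢ gᵢe^(−Eᵢ/kT) / Z = (2.25·0.5714 + 14.1·0.08996) / 0.6614 = 3.9 ×10⁻²¹ J.

3.9 ×10⁻²¹ J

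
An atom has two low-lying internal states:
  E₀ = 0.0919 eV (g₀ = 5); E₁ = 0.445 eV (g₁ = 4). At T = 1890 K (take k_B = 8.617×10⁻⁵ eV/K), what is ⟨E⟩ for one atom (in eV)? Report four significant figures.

0.1215 eV

k_BT = 8.617×10⁻⁵ × 1890 K = 0.162861 eV.
Eᵢ/kT = 0.564285, 2.73239.
Z = Σ gᵢe^(−Eᵢ/kT) = 5·e^(−0.564285) + 4·e^(−2.73239) = 2.84383 + 0.260254 = 3.10408.
⟨E⟩ = Σ Eᵢ gᵢe^(−Eᵢ/kT) / Z = (0.0919·2.84383 + 0.445·0.260254) / 3.10408 = 0.1215 eV.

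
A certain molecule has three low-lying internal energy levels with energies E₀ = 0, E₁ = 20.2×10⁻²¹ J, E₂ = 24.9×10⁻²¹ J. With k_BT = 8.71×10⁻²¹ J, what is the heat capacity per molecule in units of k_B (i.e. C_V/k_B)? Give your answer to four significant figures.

Eᵢ/kT = 0, 2.31917, 2.85878.
Z = Σ e^(−Eᵢ/kT) = e^(−0) + e^(−2.31917) + e^(−2.85878) = 1.00000 + 0.0983552 + 0.0573387 = 1.15569.
⟨E⟩ = 2.95452, ⟨E²⟩ = 65.4877.
C_V/k_B = (⟨E²⟩ − ⟨E⟩²)/(kT)² = (65.4877 − 8.72919)/75.8641 = 0.7482.

0.7482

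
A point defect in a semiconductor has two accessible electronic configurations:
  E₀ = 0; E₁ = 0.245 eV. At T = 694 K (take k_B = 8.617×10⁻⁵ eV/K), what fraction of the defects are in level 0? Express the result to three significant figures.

k_BT = 8.617×10⁻⁵ × 694 K = 0.059802 eV.
Eᵢ/kT = 0, 4.0969.
Z = Σ e^(−Eᵢ/kT) = e^(−0) + e^(−4.0969) = 1.0000 + 0.016624 = 1.0166.
P₀ = e^(−E₀/kT) / Z = 1.0000/1.0166 = 0.984.

0.984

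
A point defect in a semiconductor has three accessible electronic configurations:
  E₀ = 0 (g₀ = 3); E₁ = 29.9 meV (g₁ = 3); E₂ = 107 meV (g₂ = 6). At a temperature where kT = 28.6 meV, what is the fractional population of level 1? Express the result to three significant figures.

Eᵢ/kT = 0, 1.0455, 3.7413.
Z = Σ gᵢe^(−Eᵢ/kT) = 3·e^(−0) + 3·e^(−1.0455) + 6·e^(−3.7413) = 3.0000 + 1.0545 + 0.14234 = 4.1968.
P₁ = g₁ e^(−E₁/kT) / Z = 1.0545/4.1968 = 0.251.

0.251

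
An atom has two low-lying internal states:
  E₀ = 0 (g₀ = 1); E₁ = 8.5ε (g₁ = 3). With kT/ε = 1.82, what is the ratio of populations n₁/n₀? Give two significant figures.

n₁/n₀ = (g₁/g₀) exp[−(E₁−E₀)/kT] = (3/1) × exp(−(8.5ε)/(1.82ε)) = (3/1) × exp(-4.670) = 0.028.

0.028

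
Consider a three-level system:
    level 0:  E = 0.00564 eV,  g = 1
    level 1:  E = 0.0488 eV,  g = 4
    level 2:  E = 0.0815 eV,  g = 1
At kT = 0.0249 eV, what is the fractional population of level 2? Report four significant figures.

0.02709

Eᵢ/kT = 0.226506, 1.95984, 3.27309.
Z = Σ gᵢe^(−Eᵢ/kT) = 1·e^(−0.226506) + 4·e^(−1.95984) + 1·e^(−3.27309) = 0.797315 + 0.563524 + 0.0378892 = 1.39873.
P₂ = g₂ e^(−E₂/kT) / Z = 0.0378892/1.39873 = 0.02709.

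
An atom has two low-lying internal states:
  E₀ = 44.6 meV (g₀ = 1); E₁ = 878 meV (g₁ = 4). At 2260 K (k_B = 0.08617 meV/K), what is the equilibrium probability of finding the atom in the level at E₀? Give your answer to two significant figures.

k_BT = 0.08617 × 2260 K = 194.7 meV.
Eᵢ/kT = 0.2291, 4.510.
Z = Σ gᵢe^(−Eᵢ/kT) = 1·e^(−0.2291) + 4·e^(−4.510) = 0.7952 + 0.04399 = 0.8392.
P₀ = g₀ e^(−E₀/kT) / Z = 0.7952/0.8392 = 0.95.

0.95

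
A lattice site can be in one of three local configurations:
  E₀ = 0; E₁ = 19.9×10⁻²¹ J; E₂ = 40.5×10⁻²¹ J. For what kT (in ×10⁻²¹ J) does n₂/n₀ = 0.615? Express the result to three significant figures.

n₂/n₀ = exp[−(E₂−E₀)/kT] = 0.615.
⇒ (E₂−E₀)/kT = ln(1/0.615) = ln(1.6260) = 0.48612.
kT = 40.5 ×10⁻²¹ J / 0.48612 = 83.3 ×10⁻²¹ J.

83.3 ×10⁻²¹ J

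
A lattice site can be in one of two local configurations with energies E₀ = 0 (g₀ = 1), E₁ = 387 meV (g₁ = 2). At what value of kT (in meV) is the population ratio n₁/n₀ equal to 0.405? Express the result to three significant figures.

242 meV

n₁/n₀ = (g₁/g₀) exp[−(E₁−E₀)/kT] = 0.405.
⇒ (E₁−E₀)/kT = ln((2/1)/0.405) = ln(4.9383) = 1.5970.
kT = 387 meV / 1.5970 = 242 meV.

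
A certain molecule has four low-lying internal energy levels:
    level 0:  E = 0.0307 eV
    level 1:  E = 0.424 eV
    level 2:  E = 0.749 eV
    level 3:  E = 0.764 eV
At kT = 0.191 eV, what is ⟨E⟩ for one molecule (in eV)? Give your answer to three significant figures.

0.101 eV

Eᵢ/kT = 0.16073, 2.2199, 3.9215, 4.0000.
Z = Σ e^(−Eᵢ/kT) = e^(−0.16073) + e^(−2.2199) + e^(−3.9215) + e^(−4.0000) = 0.85152 + 0.10862 + 0.019811 + 0.018316 = 0.99827.
⟨E⟩ = Σ Eᵢ e^(−Eᵢ/kT) / Z = (0.0307·0.85152 + 0.424·0.10862 + 0.749·0.019811 + 0.764·0.018316) / 0.99827 = 0.101 eV.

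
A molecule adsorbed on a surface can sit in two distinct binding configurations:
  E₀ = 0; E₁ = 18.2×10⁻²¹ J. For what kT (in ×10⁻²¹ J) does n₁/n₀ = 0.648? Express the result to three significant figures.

n₁/n₀ = exp[−(E₁−E₀)/kT] = 0.648.
⇒ (E₁−E₀)/kT = ln(1/0.648) = ln(1.5432) = 0.43386.
kT = 18.2 ×10⁻²¹ J / 0.43386 = 41.9 ×10⁻²¹ J.

41.9 ×10⁻²¹ J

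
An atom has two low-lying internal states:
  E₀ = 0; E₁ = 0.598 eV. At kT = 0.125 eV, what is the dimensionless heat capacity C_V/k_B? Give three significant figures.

0.188

Eᵢ/kT = 0, 4.7840.
Z = Σ e^(−Eᵢ/kT) = e^(−0) + e^(−4.7840) = 1.0000 + 0.0083625 = 1.0084.
⟨E⟩ = 0.0049591 eV, ⟨E²⟩ = 0.0029656 eV².
C_V/k_B = (⟨E²⟩ − ⟨E⟩²)/(kT)² = (0.0029656 − 0.000024593)/0.015625 = 0.188.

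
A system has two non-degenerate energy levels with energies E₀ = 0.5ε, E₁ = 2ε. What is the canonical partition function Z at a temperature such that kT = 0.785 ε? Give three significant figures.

Eᵢ/kT = 0.63694, 2.5478.
Z = Σ e^(−Eᵢ/kT) = e^(−0.63694) + e^(−2.5478) = 0.52891 + 0.078254 = 0.60716.

Z = 0.607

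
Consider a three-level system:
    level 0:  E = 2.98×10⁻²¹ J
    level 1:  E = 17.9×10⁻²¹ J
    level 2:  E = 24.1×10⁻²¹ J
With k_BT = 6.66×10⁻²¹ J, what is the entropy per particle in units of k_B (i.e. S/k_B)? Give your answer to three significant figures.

Eᵢ/kT = 0.44745, 2.6877, 3.6186.
Z = Σ e^(−Eᵢ/kT) = e^(−0.44745) + e^(−2.6877) + e^(−3.6186) = 0.63926 + 0.068037 + 0.026820 = 0.73412.
⟨E⟩ = Σ EᵢPᵢ = 5.1343 ×10⁻²¹ J.
S/k_B = ln Z + ⟨E⟩/kT = ln(0.73412) + 5.1343/6.66 = -0.30908 + 0.77092 = 0.462.

0.462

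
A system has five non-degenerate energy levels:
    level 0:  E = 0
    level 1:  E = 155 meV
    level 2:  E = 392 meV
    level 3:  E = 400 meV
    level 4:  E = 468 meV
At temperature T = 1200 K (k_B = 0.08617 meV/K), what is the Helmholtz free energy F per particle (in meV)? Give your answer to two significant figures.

k_BT = 0.08617 × 1200 K = 103.4 meV.
Eᵢ/kT = 0, 1.499, 3.791, 3.868, 4.526.
Z = Σ e^(−Eᵢ/kT) = e^(−0) + e^(−1.499) + e^(−3.791) + e^(−3.868) + e^(−4.526) = 1.000 + 0.2234 + 0.02257 + 0.02090 + 0.01082 = 1.278.
F = −kT ln Z = −103.4 × ln(1.278) = −103.4 × 0.2453 = -25 meV.

-25 meV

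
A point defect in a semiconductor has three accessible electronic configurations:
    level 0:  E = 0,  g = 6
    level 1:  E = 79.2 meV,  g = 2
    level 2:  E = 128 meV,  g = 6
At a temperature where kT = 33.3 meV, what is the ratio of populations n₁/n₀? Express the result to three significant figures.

0.0309

n₁/n₀ = (g₁/g₀) exp[−(E₁−E₀)/kT] = (2/6) × exp(−(79.2 meV)/(33.3 meV)) = (2/6) × exp(-2.3784) = 0.0309.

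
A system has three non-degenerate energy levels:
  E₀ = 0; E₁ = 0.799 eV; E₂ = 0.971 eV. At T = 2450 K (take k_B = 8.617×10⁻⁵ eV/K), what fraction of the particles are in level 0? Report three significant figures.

0.968

k_BT = 8.617×10⁻⁵ × 2450 K = 0.21112 eV.
Eᵢ/kT = 0, 3.7846, 4.5993.
Z = Σ e^(−Eᵢ/kT) = e^(−0) + e^(−3.7846) + e^(−4.5993) = 1.0000 + 0.022718 + 0.010059 = 1.0328.
P₀ = e^(−E₀/kT) / Z = 1.0000/1.0328 = 0.968.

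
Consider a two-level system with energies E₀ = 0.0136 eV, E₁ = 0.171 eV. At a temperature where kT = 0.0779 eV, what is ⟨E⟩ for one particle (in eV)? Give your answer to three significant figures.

Eᵢ/kT = 0.17458, 2.1951.
Z = Σ e^(−Eᵢ/kT) = e^(−0.17458) + e^(−2.1951) = 0.83981 + 0.11135 = 0.95116.
⟨E⟩ = Σ Eᵢ e^(−Eᵢ/kT) / Z = (0.0136·0.83981 + 0.171·0.11135) / 0.95116 = 0.0320 eV.

0.0320 eV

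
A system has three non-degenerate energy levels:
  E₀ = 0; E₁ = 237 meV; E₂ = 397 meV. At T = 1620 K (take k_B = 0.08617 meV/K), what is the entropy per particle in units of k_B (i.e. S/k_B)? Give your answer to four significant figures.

k_BT = 0.08617 × 1620 K = 139.595 meV.
Eᵢ/kT = 0, 1.69777, 2.84394.
Z = Σ e^(−Eᵢ/kT) = e^(−0) + e^(−1.69777) + e^(−2.84394) = 1.00000 + 0.183091 + 0.0581959 = 1.24129.
⟨E⟩ = Σ EᵢPᵢ = 53.5703 meV.
S/k_B = ln Z + ⟨E⟩/kT = ln(1.24129) + 53.5703/139.595 = 0.216151 + 0.383755 = 0.5999.

0.5999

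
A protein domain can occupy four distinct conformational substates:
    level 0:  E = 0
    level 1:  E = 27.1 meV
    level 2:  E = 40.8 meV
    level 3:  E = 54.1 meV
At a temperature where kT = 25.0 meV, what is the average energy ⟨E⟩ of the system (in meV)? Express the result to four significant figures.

Eᵢ/kT = 0, 1.08400, 1.63200, 2.16400.
Z = Σ e^(−Eᵢ/kT) = e^(−0) + e^(−1.08400) + e^(−1.63200) + e^(−2.16400) = 1.00000 + 0.338240 + 0.195538 + 0.114865 = 1.64864.
⟨E⟩ = Σ Eᵢ e^(−Eᵢ/kT) / Z = (0·1.00000 + 27.1·0.338240 + 40.8·0.195538 + 54.1·0.114865) / 1.64864 = 14.17 meV.

14.17 meV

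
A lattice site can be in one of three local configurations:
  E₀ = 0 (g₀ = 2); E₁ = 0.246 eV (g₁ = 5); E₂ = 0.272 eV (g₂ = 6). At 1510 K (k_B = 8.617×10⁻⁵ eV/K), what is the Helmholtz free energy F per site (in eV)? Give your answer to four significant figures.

-0.1629 eV

k_BT = 8.617×10⁻⁵ × 1510 K = 0.130117 eV.
Eᵢ/kT = 0, 1.89061, 2.09043.
Z = Σ gᵢe^(−Eᵢ/kT) = 2·e^(−0) + 5·e^(−1.89061) + 6·e^(−2.09043) = 2.00000 + 0.754898 + 0.741804 = 3.49670.
F = −kT ln Z = −0.130117 × ln(3.49670) = −0.130117 × 1.25182 = -0.1629 eV.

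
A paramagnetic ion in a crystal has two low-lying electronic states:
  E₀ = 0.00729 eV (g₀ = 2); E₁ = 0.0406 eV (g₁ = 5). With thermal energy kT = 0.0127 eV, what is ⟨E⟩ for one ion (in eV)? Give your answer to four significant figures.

0.01241 eV

Eᵢ/kT = 0.574016, 3.19685.
Z = Σ gᵢe^(−Eᵢ/kT) = 2·e^(−0.574016) + 5·e^(−3.19685) = 1.12652 + 0.204454 = 1.33097.
⟨E⟩ = Σ Eᵢ gᵢe^(−Eᵢ/kT) / Z = (0.00729·1.12652 + 0.0406·0.204454) / 1.33097 = 0.01241 eV.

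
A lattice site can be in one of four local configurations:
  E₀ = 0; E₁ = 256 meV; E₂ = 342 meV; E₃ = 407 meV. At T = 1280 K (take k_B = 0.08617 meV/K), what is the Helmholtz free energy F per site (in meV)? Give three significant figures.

k_BT = 0.08617 × 1280 K = 110.30 meV.
Eᵢ/kT = 0, 2.3209, 3.1006, 3.6899.
Z = Σ e^(−Eᵢ/kT) = e^(−0) + e^(−2.3209) + e^(−3.1006) + e^(−3.6899) = 1.0000 + 0.098185 + 0.045022 + 0.024974 = 1.1682.
F = −kT ln Z = −110.30 × ln(1.1682) = −110.30 × 0.15546 = -17.1 meV.

-17.1 meV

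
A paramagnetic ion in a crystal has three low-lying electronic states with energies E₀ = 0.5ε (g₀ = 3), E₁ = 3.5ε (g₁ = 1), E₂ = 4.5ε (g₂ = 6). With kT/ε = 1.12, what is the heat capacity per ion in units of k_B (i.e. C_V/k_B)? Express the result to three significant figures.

0.758

Eᵢ/kT = 0.44643, 3.1250, 4.0179.
Z = Σ gᵢe^(−Eᵢ/kT) = 3·e^(−0.44643) + 1·e^(−3.1250) + 6·e^(−4.0179) = 1.9197 + 0.043937 + 0.10794 = 2.0716.
⟨E⟩ = 0.77204 ε, ⟨E²⟩ = 1.5466 ε².
C_V/k_B = (⟨E²⟩ − ⟨E⟩²)/(kT)² = (1.5466 − 0.59605)/1.2544 = 0.758.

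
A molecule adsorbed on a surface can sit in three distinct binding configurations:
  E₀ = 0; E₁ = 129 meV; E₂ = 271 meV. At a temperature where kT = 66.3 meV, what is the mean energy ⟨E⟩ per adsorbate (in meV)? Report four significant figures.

19.82 meV

Eᵢ/kT = 0, 1.94570, 4.08748.
Z = Σ e^(−Eᵢ/kT) = e^(−0) + e^(−1.94570) + e^(−4.08748) = 1.00000 + 0.142887 + 0.0167815 = 1.15967.
⟨E⟩ = Σ Eᵢ e^(−Eᵢ/kT) / Z = (0·1.00000 + 129·0.142887 + 271·0.0167815) / 1.15967 = 19.82 meV.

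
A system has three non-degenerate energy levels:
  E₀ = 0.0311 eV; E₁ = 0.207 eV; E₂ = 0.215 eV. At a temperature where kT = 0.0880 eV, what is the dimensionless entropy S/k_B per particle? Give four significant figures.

Eᵢ/kT = 0.353409, 2.35227, 2.44318.
Z = Σ e^(−Eᵢ/kT) = e^(−0.353409) + e^(−2.35227) + e^(−2.44318) = 0.702290 + 0.0951529 + 0.0868841 = 0.884327.
⟨E⟩ = Σ EᵢPᵢ = 0.0680947 eV.
S/k_B = ln Z + ⟨E⟩/kT = ln(0.884327) + 0.0680947/0.0880 = -0.122928 + 0.773803 = 0.6509.

0.6509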